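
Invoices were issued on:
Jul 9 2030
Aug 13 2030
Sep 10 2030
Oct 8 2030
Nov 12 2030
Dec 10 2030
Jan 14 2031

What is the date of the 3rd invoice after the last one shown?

Gaps: 35, 28, 28, 35, 28, 35 days — a mix of 28 and 35. Every date is a Tuesday.
Each is the 2nd Tuesday of its month.
February 2031 — 2nd Tuesday is Feb 11 2031.
2nd Tuesday of March 2031: Mar 11 2031.
2nd Tuesday of April 2031: Apr 8 2031.

Apr 8 2031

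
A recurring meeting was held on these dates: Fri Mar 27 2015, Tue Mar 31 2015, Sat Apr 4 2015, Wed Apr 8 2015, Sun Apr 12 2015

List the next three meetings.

The spacing is 4, 4, 4, 4 days — always 4 days.
Sun Apr 12 2015 + 4 days = Thu Apr 16 2015.
Thu Apr 16 2015 + 4 days = Mon Apr 20 2015.
Mon Apr 20 2015 + 4 days = Fri Apr 24 2015.

Thu Apr 16 2015, Mon Apr 20 2015, Fri Apr 24 2015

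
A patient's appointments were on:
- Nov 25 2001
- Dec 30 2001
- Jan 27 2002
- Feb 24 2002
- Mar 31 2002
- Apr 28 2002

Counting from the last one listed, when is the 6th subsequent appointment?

All Sundays; the gaps (35, 28, 28, 35, 28) vary with month length.
This is the last Sunday of each month.
Last Sunday of May 2002: May 26 2002.
June 2002 ends with Sunday Jun 30 2002.
Last Sunday of July 2002: Jul 28 2002.
Last Sunday of August 2002: Aug 25 2002.
September 2002 ends with Sunday Sep 29 2002.
October 2002 ends with Sunday Oct 27 2002.

Oct 27 2002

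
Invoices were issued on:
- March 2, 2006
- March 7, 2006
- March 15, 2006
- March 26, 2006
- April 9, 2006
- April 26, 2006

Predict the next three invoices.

May 16, 2006; June 8, 2006; July 4, 2006

Intervals are 5, 8, 11, 14, 17 days — an arithmetic progression with common difference 3.
Next gap: 20 days. April 26, 2006 + 20 days = May 16, 2006.
Next gap: 23 days. May 16, 2006 + 23 days = June 8, 2006.
Next gap: 26 days. June 8, 2006 + 26 days = July 4, 2006.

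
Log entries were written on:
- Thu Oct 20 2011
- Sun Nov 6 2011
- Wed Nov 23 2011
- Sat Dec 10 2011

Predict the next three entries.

The spacing is 17, 17, 17 days — always 17 days.
Sat Dec 10 2011 + 17 days = Tue Dec 27 2011.
Tue Dec 27 2011 + 17 days = Fri Jan 13 2012.
Fri Jan 13 2012 + 17 days = Mon Jan 30 2012.

Tue Dec 27 2011, Fri Jan 13 2012, Mon Jan 30 2012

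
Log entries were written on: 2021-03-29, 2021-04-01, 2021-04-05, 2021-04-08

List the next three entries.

Every event lands on a Monday or Thursday (gaps cycle 3, 4, 3).
So the schedule is: every Monday and Thursday.
Next Monday: 2021-04-12.
Next Thursday: 2021-04-15.
The following Monday is 2021-04-19.

2021-04-12, 2021-04-15, 2021-04-19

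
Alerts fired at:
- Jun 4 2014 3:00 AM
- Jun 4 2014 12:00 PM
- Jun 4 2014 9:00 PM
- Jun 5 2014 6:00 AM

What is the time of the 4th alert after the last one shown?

Gaps: 9, 9, 9 hours — each event is 9 hours after the previous one.
Jun 5 2014 6:00 AM + 9 h = Jun 5 2014 3:00 PM.
Jun 5 2014 3:00 PM + 9 h = Jun 6 2014 12:00 AM.
Jun 6 2014 12:00 AM + 9 h = Jun 6 2014 9:00 AM.
Jun 6 2014 9:00 AM + 9 h = Jun 6 2014 6:00 PM.

Jun 6 2014 6:00 PM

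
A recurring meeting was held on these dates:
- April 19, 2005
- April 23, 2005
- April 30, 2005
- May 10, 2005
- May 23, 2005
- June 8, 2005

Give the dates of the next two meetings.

June 27, 2005; July 19, 2005

Intervals are 4, 7, 10, 13, 16 days — an arithmetic progression with common difference 3.
Next gap: 19 days. June 8, 2005 + 19 days = June 27, 2005.
Next gap: 22 days. June 27, 2005 + 22 days = July 19, 2005.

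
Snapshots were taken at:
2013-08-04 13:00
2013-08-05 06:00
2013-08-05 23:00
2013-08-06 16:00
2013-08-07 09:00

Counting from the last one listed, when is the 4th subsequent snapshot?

2013-08-10 05:00

The interval is a steady 17 hours (17, 17, 17, 17).
2013-08-07 09:00 + 17 h = 2013-08-08 02:00.
2013-08-08 02:00 + 17 h = 2013-08-08 19:00.
2013-08-08 19:00 + 17 h = 2013-08-09 12:00.
2013-08-09 12:00 + 17 h = 2013-08-10 05:00.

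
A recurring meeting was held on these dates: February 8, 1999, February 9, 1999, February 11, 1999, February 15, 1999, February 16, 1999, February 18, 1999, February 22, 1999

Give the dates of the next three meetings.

February 23, 1999; February 25, 1999; March 1, 1999

Gaps: 1, 2, 4, 1, 2, 4 days — not constant, but cyclic with period 3.
The events fall on every Monday, Tuesday and Thursday.
The following Tuesday is February 23, 1999.
Next Thursday: February 25, 1999.
Next Monday: March 1, 1999.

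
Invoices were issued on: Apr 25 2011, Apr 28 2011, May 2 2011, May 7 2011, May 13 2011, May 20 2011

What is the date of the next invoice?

May 28 2011

Gaps: 3, 4, 5, 6, 7 days — each gap is 1 larger than the previous one.
Next gap: 8 days. May 20 2011 + 8 days = May 28 2011.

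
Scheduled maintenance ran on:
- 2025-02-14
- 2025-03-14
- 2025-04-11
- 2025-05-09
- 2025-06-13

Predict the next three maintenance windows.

All dates are Fridays, 28, 28, 28, 35 days apart.
Specifically, the 2nd Friday of each month.
2nd Friday of July 2025: 2025-07-11.
August 2025 — 2nd Friday is 2025-08-08.
2nd Friday of September 2025: 2025-09-12.

2025-07-11, 2025-08-08, 2025-09-12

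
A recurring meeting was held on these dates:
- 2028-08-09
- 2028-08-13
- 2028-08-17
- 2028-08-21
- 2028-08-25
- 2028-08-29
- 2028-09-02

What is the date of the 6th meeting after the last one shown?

2028-09-26

Every event comes 4 days after the last (4, 4, 4, 4, 4, 4).
2028-09-02 + 4 days = 2028-09-06.
2028-09-06 + 4 days = 2028-09-10.
2028-09-10 + 4 days = 2028-09-14.
2028-09-14 + 4 days = 2028-09-18.
2028-09-18 + 4 days = 2028-09-22.
2028-09-22 + 4 days = 2028-09-26.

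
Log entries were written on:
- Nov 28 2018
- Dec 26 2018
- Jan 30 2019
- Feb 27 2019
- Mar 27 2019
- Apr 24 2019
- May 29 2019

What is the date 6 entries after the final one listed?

Nov 27 2019

All Wednesdays; the gaps (28, 35, 28, 28, 28, 35) vary with month length.
This is the last Wednesday of each month.
June 2019 ends with Wednesday Jun 26 2019.
Last Wednesday of July 2019: Jul 31 2019.
Last Wednesday of August 2019: Aug 28 2019.
September 2019 ends with Wednesday Sep 25 2019.
Last Wednesday of October 2019: Oct 30 2019.
November 2019 ends with Wednesday Nov 27 2019.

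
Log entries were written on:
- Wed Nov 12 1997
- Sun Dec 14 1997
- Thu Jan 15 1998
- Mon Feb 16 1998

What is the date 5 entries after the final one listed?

Gaps between consecutive events: 32, 32, 32 days — a constant 32-day interval.
Mon Feb 16 1998 + 32 days = Fri Mar 20 1998.
Fri Mar 20 1998 + 32 days = Tue Apr 21 1998.
Tue Apr 21 1998 + 32 days = Sat May 23 1998.
Sat May 23 1998 + 32 days = Wed Jun 24 1998.
Wed Jun 24 1998 + 32 days = Sun Jul 26 1998.

Sun Jul 26 1998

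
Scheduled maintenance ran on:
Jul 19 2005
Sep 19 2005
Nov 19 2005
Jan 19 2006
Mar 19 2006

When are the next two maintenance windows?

Each date is the 19th; the gaps (62, 61, 61, 59) track the month lengths.
The rule is the 19th of every 2 months.
Next: May 2006 → May 19 2006.
July 2006: Jul 19 2006.

May 19 2006, Jul 19 2006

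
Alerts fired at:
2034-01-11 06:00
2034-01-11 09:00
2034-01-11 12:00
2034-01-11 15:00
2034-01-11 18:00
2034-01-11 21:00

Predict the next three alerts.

2034-01-12 00:00, 2034-01-12 03:00, 2034-01-12 06:00

Spacing: 3, 3, 3, 3, 3 h — constant 3 h.
2034-01-11 21:00 + 3 h = 2034-01-12 00:00.
2034-01-12 00:00 + 3 h = 2034-01-12 03:00.
2034-01-12 03:00 + 3 h = 2034-01-12 06:00.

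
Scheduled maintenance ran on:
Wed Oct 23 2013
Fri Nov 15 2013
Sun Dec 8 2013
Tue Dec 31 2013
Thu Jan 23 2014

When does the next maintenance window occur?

Sat Feb 15 2014

Gaps between consecutive events: 23, 23, 23, 23 days — a constant 23-day interval.
Thu Jan 23 2014 + 23 days = Sat Feb 15 2014.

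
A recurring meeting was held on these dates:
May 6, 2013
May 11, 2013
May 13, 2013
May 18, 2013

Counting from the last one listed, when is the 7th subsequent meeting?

June 10, 2013

Gaps: 5, 2, 5 days — not constant, but cyclic with period 2.
The events fall on every Monday and Saturday.
The following Monday is May 20, 2013.
Next Saturday: May 25, 2013.
The following Monday is May 27, 2013.
The following Saturday is June 1, 2013.
Next Monday: June 3, 2013.
Next Saturday: June 8, 2013.
Next Monday: June 10, 2013.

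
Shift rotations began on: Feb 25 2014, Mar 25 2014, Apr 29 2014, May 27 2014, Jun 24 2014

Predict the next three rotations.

Every date is a Tuesday; gaps 28, 35, 28, 28 days.
Each is the last Tuesday of its month (at least one falls on the 29th or later, ruling out '4th Tuesday').
July 2014 ends with Tuesday Jul 29 2014.
Last Tuesday of August 2014: Aug 26 2014.
September 2014 ends with Tuesday Sep 30 2014.

Jul 29 2014, Aug 26 2014, Sep 30 2014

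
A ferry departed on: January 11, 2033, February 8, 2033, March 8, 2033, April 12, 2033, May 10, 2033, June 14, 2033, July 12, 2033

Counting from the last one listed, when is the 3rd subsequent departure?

Gaps: 28, 28, 35, 28, 35, 28 days — a mix of 28 and 35. Every date is a Tuesday.
Each is the 2nd Tuesday of its month.
2nd Tuesday of August 2033: August 9, 2033.
2nd Tuesday of September 2033: September 13, 2033.
2nd Tuesday of October 2033: October 11, 2033.

October 11, 2033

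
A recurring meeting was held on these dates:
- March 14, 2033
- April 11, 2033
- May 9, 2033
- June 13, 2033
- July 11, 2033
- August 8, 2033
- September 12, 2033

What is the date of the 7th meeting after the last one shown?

All dates are Mondays, 28, 28, 35, 28, 28, 35 days apart.
Specifically, the 2nd Monday of each month.
October 2033 — 2nd Monday is October 10, 2033.
November 2033 — 2nd Monday is November 14, 2033.
2nd Monday of December 2033: December 12, 2033.
January 2034 — 2nd Monday is January 9, 2034.
2nd Monday of February 2034: February 13, 2034.
March 2034 — 2nd Monday is March 13, 2034.
April 2034 — 2nd Monday is April 10, 2034.

April 10, 2034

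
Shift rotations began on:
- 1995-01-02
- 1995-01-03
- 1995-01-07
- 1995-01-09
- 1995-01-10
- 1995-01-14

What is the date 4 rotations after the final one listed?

1995-01-23

Every event lands on a Monday or Tuesday or Saturday (gaps cycle 1, 4, 2, 1, 4).
So the schedule is: every Monday, Tuesday and Saturday.
Next Monday: 1995-01-16.
Next Tuesday: 1995-01-17.
The following Saturday is 1995-01-21.
Next Monday: 1995-01-23.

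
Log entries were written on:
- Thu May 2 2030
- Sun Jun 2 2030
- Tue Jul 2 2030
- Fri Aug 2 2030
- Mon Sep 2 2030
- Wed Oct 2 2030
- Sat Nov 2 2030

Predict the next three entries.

Gaps: 31, 30, 31, 31, 30, 31 days — not constant. Every event is on the 2nd of the month.
Pattern: the 2nd of each month.
December 2030: Mon Dec 2 2030.
Next: January 2031 → Thu Jan 2 2031.
Next: February 2031 → Sun Feb 2 2031.

Mon Dec 2 2030, Thu Jan 2 2031, Sun Feb 2 2031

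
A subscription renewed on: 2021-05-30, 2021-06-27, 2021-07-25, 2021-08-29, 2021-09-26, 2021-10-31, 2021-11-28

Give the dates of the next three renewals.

All Sundays; the gaps (28, 28, 35, 28, 35, 28) vary with month length.
This is the last Sunday of each month.
Last Sunday of December 2021: 2021-12-26.
January 2022 ends with Sunday 2022-01-30.
February 2022 ends with Sunday 2022-02-27.

2021-12-26, 2022-01-30, 2022-02-27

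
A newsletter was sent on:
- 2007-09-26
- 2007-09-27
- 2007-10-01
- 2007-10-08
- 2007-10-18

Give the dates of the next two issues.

2007-10-31, 2007-11-16

The spacing grows by 3 each time: 1, 4, 7, 10 days.
Next gap: 13 days. 2007-10-18 + 13 days = 2007-10-31.
Next gap: 16 days. 2007-10-31 + 16 days = 2007-11-16.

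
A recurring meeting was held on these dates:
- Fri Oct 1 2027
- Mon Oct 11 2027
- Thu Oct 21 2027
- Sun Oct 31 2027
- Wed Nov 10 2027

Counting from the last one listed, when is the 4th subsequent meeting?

Every event comes 10 days after the last (10, 10, 10, 10).
Wed Nov 10 2027 + 10 days = Sat Nov 20 2027.
Sat Nov 20 2027 + 10 days = Tue Nov 30 2027.
Tue Nov 30 2027 + 10 days = Fri Dec 10 2027.
Fri Dec 10 2027 + 10 days = Mon Dec 20 2027.

Mon Dec 20 2027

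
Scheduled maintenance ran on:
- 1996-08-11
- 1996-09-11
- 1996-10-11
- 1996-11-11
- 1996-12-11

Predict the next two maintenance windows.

The day-of-month is always 11 (31, 30, 31, 30 days between events).
So this recurs on the 11th of each month.
January 1997: 1997-01-11.
Next: February 1997 → 1997-02-11.

1997-01-11, 1997-02-11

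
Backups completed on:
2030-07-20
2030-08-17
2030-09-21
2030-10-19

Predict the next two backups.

2030-11-16, 2030-12-21

Gaps: 28, 35, 28 days — a mix of 28 and 35. Every date is a Saturday.
Each is the 3rd Saturday of its month.
3rd Saturday of November 2030: 2030-11-16.
3rd Saturday of December 2030: 2030-12-21.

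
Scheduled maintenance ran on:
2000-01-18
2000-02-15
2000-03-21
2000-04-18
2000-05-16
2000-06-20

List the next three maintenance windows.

2000-07-18, 2000-08-15, 2000-09-19

All dates are Tuesdays, 28, 35, 28, 28, 35 days apart.
Specifically, the 3rd Tuesday of each month.
July 2000 — 3rd Tuesday is 2000-07-18.
3rd Tuesday of August 2000: 2000-08-15.
3rd Tuesday of September 2000: 2000-09-19.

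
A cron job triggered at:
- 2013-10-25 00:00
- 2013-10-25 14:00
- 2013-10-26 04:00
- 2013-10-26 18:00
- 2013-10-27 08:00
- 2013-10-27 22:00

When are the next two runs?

2013-10-28 12:00, 2013-10-29 02:00

The interval is a steady 14 hours (14, 14, 14, 14, 14).
2013-10-27 22:00 + 14 h = 2013-10-28 12:00.
2013-10-28 12:00 + 14 h = 2013-10-29 02:00.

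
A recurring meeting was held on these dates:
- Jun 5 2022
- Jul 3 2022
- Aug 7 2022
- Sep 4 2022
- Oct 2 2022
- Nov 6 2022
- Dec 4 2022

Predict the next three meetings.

These are Sundays at 28- or 35-day spacing (28, 35, 28, 28, 35, 28).
The pattern: 1st Sunday of the month.
1st Sunday of January 2023: Jan 1 2023.
February 2023 — 1st Sunday is Feb 5 2023.
1st Sunday of March 2023: Mar 5 2023.

Jan 1 2023, Feb 5 2023, Mar 5 2023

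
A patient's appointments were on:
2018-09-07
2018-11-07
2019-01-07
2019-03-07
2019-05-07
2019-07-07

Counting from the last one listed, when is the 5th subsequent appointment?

Gaps: 61, 61, 59, 61, 61 days — not constant. Every event is on the 7th of the month.
Pattern: the 7th of every 2 months.
September 2019: 2019-09-07.
November 2019: 2019-11-07.
January 2020: 2020-01-07.
March 2020: 2020-03-07.
May 2020: 2020-05-07.

2020-05-07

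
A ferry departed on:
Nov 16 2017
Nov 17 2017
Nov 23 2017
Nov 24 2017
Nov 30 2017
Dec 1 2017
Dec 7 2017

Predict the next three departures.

Dec 8 2017, Dec 14 2017, Dec 15 2017

The gap pattern 1, 6, 1, 6, 1, 6 repeats every 2 events.
These are the Thursdays and Fridays of each week.
The following Friday is Dec 8 2017.
Next Thursday: Dec 14 2017.
The following Friday is Dec 15 2017.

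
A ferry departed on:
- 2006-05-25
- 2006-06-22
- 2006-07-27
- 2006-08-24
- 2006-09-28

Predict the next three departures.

2006-10-26, 2006-11-23, 2006-12-28

These are Thursdays at 28- or 35-day spacing (28, 35, 28, 35).
The pattern: 4th Thursday of the month.
4th Thursday of October 2006: 2006-10-26.
4th Thursday of November 2006: 2006-11-23.
December 2006 — 4th Thursday is 2006-12-28.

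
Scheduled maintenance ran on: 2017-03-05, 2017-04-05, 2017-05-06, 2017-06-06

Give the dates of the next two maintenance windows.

2017-07-07, 2017-08-07

The spacing is 31, 31, 31 days — always 31 days.
2017-06-06 + 31 days = 2017-07-07.
2017-07-07 + 31 days = 2017-08-07.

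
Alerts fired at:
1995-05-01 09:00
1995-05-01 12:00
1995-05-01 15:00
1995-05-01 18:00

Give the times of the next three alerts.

The interval is a steady 3 hours (3, 3, 3).
1995-05-01 18:00 + 3 h = 1995-05-01 21:00.
1995-05-01 21:00 + 3 h = 1995-05-02 00:00.
1995-05-02 00:00 + 3 h = 1995-05-02 03:00.

1995-05-01 21:00, 1995-05-02 00:00, 1995-05-02 03:00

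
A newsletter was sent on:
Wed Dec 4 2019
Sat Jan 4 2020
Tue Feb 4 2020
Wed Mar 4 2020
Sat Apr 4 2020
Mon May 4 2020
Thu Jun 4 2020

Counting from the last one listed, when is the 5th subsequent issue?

Each date is the 4th; the gaps (31, 31, 29, 31, 30, 31) track the month lengths.
The rule is the 4th of each month.
Next: July 2020 → Sat Jul 4 2020.
August 2020: Tue Aug 4 2020.
Next: September 2020 → Fri Sep 4 2020.
October 2020: Sun Oct 4 2020.
November 2020: Wed Nov 4 2020.

Wed Nov 4 2020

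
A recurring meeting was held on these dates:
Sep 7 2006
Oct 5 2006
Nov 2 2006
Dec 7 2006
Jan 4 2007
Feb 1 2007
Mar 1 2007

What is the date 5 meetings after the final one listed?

Gaps: 28, 28, 35, 28, 28, 28 days — a mix of 28 and 35. Every date is a Thursday.
Each is the 1st Thursday of its month.
April 2007 — 1st Thursday is Apr 5 2007.
1st Thursday of May 2007: May 3 2007.
1st Thursday of June 2007: Jun 7 2007.
July 2007 — 1st Thursday is Jul 5 2007.
August 2007 — 1st Thursday is Aug 2 2007.

Aug 2 2007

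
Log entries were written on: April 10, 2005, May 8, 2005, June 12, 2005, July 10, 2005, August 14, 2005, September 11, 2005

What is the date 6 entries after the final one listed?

March 12, 2006

Gaps: 28, 35, 28, 35, 28 days — a mix of 28 and 35. Every date is a Sunday.
Each is the 2nd Sunday of its month.
2nd Sunday of October 2005: October 9, 2005.
November 2005 — 2nd Sunday is November 13, 2005.
2nd Sunday of December 2005: December 11, 2005.
January 2006 — 2nd Sunday is January 8, 2006.
February 2006 — 2nd Sunday is February 12, 2006.
2nd Sunday of March 2006: March 12, 2006.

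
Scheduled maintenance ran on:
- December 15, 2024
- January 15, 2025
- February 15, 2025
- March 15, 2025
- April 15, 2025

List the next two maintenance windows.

Gaps: 31, 31, 28, 31 days — not constant. Every event is on the 15th of the month.
Pattern: the 15th of each month.
Next: May 2025 → May 15, 2025.
June 2025: June 15, 2025.

May 15, 2025; June 15, 2025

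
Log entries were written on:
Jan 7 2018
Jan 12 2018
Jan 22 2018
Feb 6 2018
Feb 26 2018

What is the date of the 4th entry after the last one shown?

Intervals are 5, 10, 15, 20 days — an arithmetic progression with common difference 5.
Next gap: 25 days. Feb 26 2018 + 25 days = Mar 23 2018.
Next gap: 30 days. Mar 23 2018 + 30 days = Apr 22 2018.
Next gap: 35 days. Apr 22 2018 + 35 days = May 27 2018.
Next gap: 40 days. May 27 2018 + 40 days = Jul 6 2018.

Jul 6 2018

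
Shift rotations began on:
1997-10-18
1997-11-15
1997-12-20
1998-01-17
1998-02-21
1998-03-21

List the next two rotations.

1998-04-18, 1998-05-16

All dates are Saturdays, 28, 35, 28, 35, 28 days apart.
Specifically, the 3rd Saturday of each month.
April 1998 — 3rd Saturday is 1998-04-18.
3rd Saturday of May 1998: 1998-05-16.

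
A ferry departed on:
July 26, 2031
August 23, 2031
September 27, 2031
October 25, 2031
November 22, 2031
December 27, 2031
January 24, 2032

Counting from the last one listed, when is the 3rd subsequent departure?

April 24, 2032

These are Saturdays at 28- or 35-day spacing (28, 35, 28, 28, 35, 28).
The pattern: 4th Saturday of the month.
4th Saturday of February 2032: February 28, 2032.
4th Saturday of March 2032: March 27, 2032.
4th Saturday of April 2032: April 24, 2032.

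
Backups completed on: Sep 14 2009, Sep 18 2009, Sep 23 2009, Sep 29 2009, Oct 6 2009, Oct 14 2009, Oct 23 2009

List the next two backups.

Intervals are 4, 5, 6, 7, 8, 9 days — an arithmetic progression with common difference 1.
Next gap: 10 days. Oct 23 2009 + 10 days = Nov 2 2009.
Next gap: 11 days. Nov 2 2009 + 11 days = Nov 13 2009.

Nov 2 2009, Nov 13 2009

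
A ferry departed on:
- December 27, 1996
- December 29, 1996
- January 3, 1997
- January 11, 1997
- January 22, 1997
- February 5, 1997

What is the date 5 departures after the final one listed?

The spacing grows by 3 each time: 2, 5, 8, 11, 14 days.
Next gap: 17 days. February 5, 1997 + 17 days = February 22, 1997.
Next gap: 20 days. February 22, 1997 + 20 days = March 14, 1997.
Next gap: 23 days. March 14, 1997 + 23 days = April 6, 1997.
Next gap: 26 days. April 6, 1997 + 26 days = May 2, 1997.
Next gap: 29 days. May 2, 1997 + 29 days = May 31, 1997.

May 31, 1997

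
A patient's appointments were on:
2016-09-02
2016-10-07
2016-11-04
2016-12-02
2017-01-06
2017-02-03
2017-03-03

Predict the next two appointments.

Gaps: 35, 28, 28, 35, 28, 28 days — a mix of 28 and 35. Every date is a Friday.
Each is the 1st Friday of its month.
1st Friday of April 2017: 2017-04-07.
1st Friday of May 2017: 2017-05-05.

2017-04-07, 2017-05-05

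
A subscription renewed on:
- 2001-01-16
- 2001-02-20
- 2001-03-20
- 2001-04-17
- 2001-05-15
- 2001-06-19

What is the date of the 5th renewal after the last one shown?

2001-11-20

Gaps: 35, 28, 28, 28, 35 days — a mix of 28 and 35. Every date is a Tuesday.
Each is the 3rd Tuesday of its month.
July 2001 — 3rd Tuesday is 2001-07-17.
3rd Tuesday of August 2001: 2001-08-21.
3rd Tuesday of September 2001: 2001-09-18.
October 2001 — 3rd Tuesday is 2001-10-16.
November 2001 — 3rd Tuesday is 2001-11-20.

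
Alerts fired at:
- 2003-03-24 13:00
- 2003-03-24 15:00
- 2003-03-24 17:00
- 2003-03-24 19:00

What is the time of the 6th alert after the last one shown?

Gaps: 2, 2, 2 hours — each event is 2 hours after the previous one.
2003-03-24 19:00 + 2 h = 2003-03-24 21:00.
2003-03-24 21:00 + 2 h = 2003-03-24 23:00.
2003-03-24 23:00 + 2 h = 2003-03-25 01:00.
2003-03-25 01:00 + 2 h = 2003-03-25 03:00.
2003-03-25 03:00 + 2 h = 2003-03-25 05:00.
2003-03-25 05:00 + 2 h = 2003-03-25 07:00.

2003-03-25 07:00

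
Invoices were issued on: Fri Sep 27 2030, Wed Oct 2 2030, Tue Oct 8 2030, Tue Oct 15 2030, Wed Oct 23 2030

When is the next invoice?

Fri Nov 1 2030

The spacing grows by 1 each time: 5, 6, 7, 8 days.
Next gap: 9 days. Wed Oct 23 2030 + 9 days = Fri Nov 1 2030.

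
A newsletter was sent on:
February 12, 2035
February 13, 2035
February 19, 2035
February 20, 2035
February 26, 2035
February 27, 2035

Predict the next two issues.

March 5, 2035; March 6, 2035

The gap pattern 1, 6, 1, 6, 1 repeats every 2 events.
These are the Mondays and Tuesdays of each week.
Next Monday: March 5, 2035.
Next Tuesday: March 6, 2035.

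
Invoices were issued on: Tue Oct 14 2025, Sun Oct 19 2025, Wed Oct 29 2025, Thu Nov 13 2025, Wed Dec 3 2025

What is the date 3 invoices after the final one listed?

Gaps: 5, 10, 15, 20 days — each gap is 5 larger than the previous one.
Next gap: 25 days. Wed Dec 3 2025 + 25 days = Sun Dec 28 2025.
Next gap: 30 days. Sun Dec 28 2025 + 30 days = Tue Jan 27 2026.
Next gap: 35 days. Tue Jan 27 2026 + 35 days = Tue Mar 3 2026.

Tue Mar 3 2026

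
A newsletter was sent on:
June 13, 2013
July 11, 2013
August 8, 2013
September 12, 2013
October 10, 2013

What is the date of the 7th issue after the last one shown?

May 8, 2014

These are Thursdays at 28- or 35-day spacing (28, 28, 35, 28).
The pattern: 2nd Thursday of the month.
2nd Thursday of November 2013: November 14, 2013.
2nd Thursday of December 2013: December 12, 2013.
2nd Thursday of January 2014: January 9, 2014.
2nd Thursday of February 2014: February 13, 2014.
2nd Thursday of March 2014: March 13, 2014.
April 2014 — 2nd Thursday is April 10, 2014.
2nd Thursday of May 2014: May 8, 2014.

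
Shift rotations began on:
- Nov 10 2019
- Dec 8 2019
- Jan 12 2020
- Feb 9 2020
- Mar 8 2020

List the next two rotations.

Gaps: 28, 35, 28, 28 days — a mix of 28 and 35. Every date is a Sunday.
Each is the 2nd Sunday of its month.
2nd Sunday of April 2020: Apr 12 2020.
2nd Sunday of May 2020: May 10 2020.

Apr 12 2020, May 10 2020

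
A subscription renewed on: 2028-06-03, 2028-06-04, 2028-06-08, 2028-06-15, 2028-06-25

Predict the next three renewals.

2028-07-08, 2028-07-24, 2028-08-12

Gaps: 1, 4, 7, 10 days — each gap is 3 larger than the previous one.
Next gap: 13 days. 2028-06-25 + 13 days = 2028-07-08.
Next gap: 16 days. 2028-07-08 + 16 days = 2028-07-24.
Next gap: 19 days. 2028-07-24 + 19 days = 2028-08-12.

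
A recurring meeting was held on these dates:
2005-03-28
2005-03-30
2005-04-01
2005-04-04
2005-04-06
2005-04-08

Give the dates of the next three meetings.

The gap pattern 2, 2, 3, 2, 2 repeats every 3 events.
These are the Mondays, Wednesdays and Fridays of each week.
The following Monday is 2005-04-11.
Next Wednesday: 2005-04-13.
The following Friday is 2005-04-15.

2005-04-11, 2005-04-13, 2005-04-15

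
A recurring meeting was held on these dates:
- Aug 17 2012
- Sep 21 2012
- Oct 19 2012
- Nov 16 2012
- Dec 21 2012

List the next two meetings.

Jan 18 2013, Feb 15 2013

Gaps: 35, 28, 28, 35 days — a mix of 28 and 35. Every date is a Friday.
Each is the 3rd Friday of its month.
3rd Friday of January 2013: Jan 18 2013.
February 2013 — 3rd Friday is Feb 15 2013.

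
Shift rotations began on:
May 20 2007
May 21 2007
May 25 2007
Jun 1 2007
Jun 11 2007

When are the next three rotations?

Jun 24 2007, Jul 10 2007, Jul 29 2007

Intervals are 1, 4, 7, 10 days — an arithmetic progression with common difference 3.
Next gap: 13 days. Jun 11 2007 + 13 days = Jun 24 2007.
Next gap: 16 days. Jun 24 2007 + 16 days = Jul 10 2007.
Next gap: 19 days. Jul 10 2007 + 19 days = Jul 29 2007.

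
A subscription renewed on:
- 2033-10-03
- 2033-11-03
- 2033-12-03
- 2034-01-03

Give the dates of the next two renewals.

2034-02-03, 2034-03-03

Each date is the 3rd; the gaps (31, 30, 31) track the month lengths.
The rule is the 3rd of each month.
Next: February 2034 → 2034-02-03.
March 2034: 2034-03-03.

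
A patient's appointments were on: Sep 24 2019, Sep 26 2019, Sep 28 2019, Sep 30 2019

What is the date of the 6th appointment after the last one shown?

Oct 12 2019

The spacing is 2, 2, 2 days — always 2 days.
Sep 30 2019 + 2 days = Oct 2 2019.
Oct 2 2019 + 2 days = Oct 4 2019.
Oct 4 2019 + 2 days = Oct 6 2019.
Oct 6 2019 + 2 days = Oct 8 2019.
Oct 8 2019 + 2 days = Oct 10 2019.
Oct 10 2019 + 2 days = Oct 12 2019.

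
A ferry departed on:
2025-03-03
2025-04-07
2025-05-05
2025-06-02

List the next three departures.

2025-07-07, 2025-08-04, 2025-09-01

These are Mondays at 28- or 35-day spacing (35, 28, 28).
The pattern: 1st Monday of the month.
July 2025 — 1st Monday is 2025-07-07.
August 2025 — 1st Monday is 2025-08-04.
1st Monday of September 2025: 2025-09-01.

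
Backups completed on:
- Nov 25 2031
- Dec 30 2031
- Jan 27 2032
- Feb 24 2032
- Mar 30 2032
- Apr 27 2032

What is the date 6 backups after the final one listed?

Oct 26 2032

Every date is a Tuesday; gaps 35, 28, 28, 35, 28 days.
Each is the last Tuesday of its month (at least one falls on the 29th or later, ruling out '4th Tuesday').
Last Tuesday of May 2032: May 25 2032.
Last Tuesday of June 2032: Jun 29 2032.
Last Tuesday of July 2032: Jul 27 2032.
August 2032 ends with Tuesday Aug 31 2032.
September 2032 ends with Tuesday Sep 28 2032.
October 2032 ends with Tuesday Oct 26 2032.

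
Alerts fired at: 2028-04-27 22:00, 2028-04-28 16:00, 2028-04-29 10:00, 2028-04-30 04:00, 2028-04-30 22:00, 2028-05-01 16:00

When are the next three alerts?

The interval is a steady 18 hours (18, 18, 18, 18, 18).
2028-05-01 16:00 + 18 h = 2028-05-02 10:00.
2028-05-02 10:00 + 18 h = 2028-05-03 04:00.
2028-05-03 04:00 + 18 h = 2028-05-03 22:00.

2028-05-02 10:00, 2028-05-03 04:00, 2028-05-03 22:00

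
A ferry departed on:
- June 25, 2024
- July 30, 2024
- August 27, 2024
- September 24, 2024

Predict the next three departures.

October 29, 2024; November 26, 2024; December 31, 2024

Every date is a Tuesday; gaps 35, 28, 28 days.
Each is the last Tuesday of its month (at least one falls on the 29th or later, ruling out '4th Tuesday').
Last Tuesday of October 2024: October 29, 2024.
November 2024 ends with Tuesday November 26, 2024.
December 2024 ends with Tuesday December 31, 2024.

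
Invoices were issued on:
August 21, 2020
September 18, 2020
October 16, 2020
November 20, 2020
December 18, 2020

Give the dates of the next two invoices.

January 15, 2021; February 19, 2021

These are Fridays at 28- or 35-day spacing (28, 28, 35, 28).
The pattern: 3rd Friday of the month.
3rd Friday of January 2021: January 15, 2021.
February 2021 — 3rd Friday is February 19, 2021.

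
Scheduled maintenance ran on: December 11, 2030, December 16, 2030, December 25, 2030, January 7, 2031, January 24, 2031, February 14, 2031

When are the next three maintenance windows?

The spacing grows by 4 each time: 5, 9, 13, 17, 21 days.
Next gap: 25 days. February 14, 2031 + 25 days = March 11, 2031.
Next gap: 29 days. March 11, 2031 + 29 days = April 9, 2031.
Next gap: 33 days. April 9, 2031 + 33 days = May 12, 2031.

March 11, 2031; April 9, 2031; May 12, 2031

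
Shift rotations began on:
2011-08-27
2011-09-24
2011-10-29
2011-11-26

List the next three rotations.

2011-12-31, 2012-01-28, 2012-02-25

All Saturdays; the gaps (28, 35, 28) vary with month length.
This is the last Saturday of each month.
Last Saturday of December 2011: 2011-12-31.
Last Saturday of January 2012: 2012-01-28.
February 2012 ends with Saturday 2012-02-25.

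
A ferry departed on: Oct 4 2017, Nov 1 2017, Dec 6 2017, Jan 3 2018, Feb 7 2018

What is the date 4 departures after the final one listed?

Jun 6 2018

All dates are Wednesdays, 28, 35, 28, 35 days apart.
Specifically, the 1st Wednesday of each month.
1st Wednesday of March 2018: Mar 7 2018.
April 2018 — 1st Wednesday is Apr 4 2018.
May 2018 — 1st Wednesday is May 2 2018.
1st Wednesday of June 2018: Jun 6 2018.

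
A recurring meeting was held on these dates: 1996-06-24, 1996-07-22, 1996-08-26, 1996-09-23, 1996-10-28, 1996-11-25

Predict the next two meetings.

Gaps: 28, 35, 28, 35, 28 days — a mix of 28 and 35. Every date is a Monday.
Each is the 4th Monday of its month.
4th Monday of December 1996: 1996-12-23.
4th Monday of January 1997: 1997-01-27.

1996-12-23, 1997-01-27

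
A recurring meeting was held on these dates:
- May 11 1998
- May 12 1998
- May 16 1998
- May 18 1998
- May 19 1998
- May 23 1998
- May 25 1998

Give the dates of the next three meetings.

May 26 1998, May 30 1998, Jun 1 1998

The gap pattern 1, 4, 2, 1, 4, 2 repeats every 3 events.
These are the Mondays, Tuesdays and Saturdays of each week.
Next Tuesday: May 26 1998.
The following Saturday is May 30 1998.
The following Monday is Jun 1 1998.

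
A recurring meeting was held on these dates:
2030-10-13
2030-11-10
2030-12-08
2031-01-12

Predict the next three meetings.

Gaps: 28, 28, 35 days — a mix of 28 and 35. Every date is a Sunday.
Each is the 2nd Sunday of its month.
2nd Sunday of February 2031: 2031-02-09.
2nd Sunday of March 2031: 2031-03-09.
2nd Sunday of April 2031: 2031-04-13.

2031-02-09, 2031-03-09, 2031-04-13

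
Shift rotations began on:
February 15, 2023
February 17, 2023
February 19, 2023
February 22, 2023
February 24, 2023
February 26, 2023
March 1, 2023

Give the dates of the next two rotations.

Gaps: 2, 2, 3, 2, 2, 3 days — not constant, but cyclic with period 3.
The events fall on every Wednesday, Friday and Sunday.
The following Friday is March 3, 2023.
Next Sunday: March 5, 2023.

March 3, 2023; March 5, 2023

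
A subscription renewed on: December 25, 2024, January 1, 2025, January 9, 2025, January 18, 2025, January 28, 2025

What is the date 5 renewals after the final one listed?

April 3, 2025

The spacing grows by 1 each time: 7, 8, 9, 10 days.
Next gap: 11 days. January 28, 2025 + 11 days = February 8, 2025.
Next gap: 12 days. February 8, 2025 + 12 days = February 20, 2025.
Next gap: 13 days. February 20, 2025 + 13 days = March 5, 2025.
Next gap: 14 days. March 5, 2025 + 14 days = March 19, 2025.
Next gap: 15 days. March 19, 2025 + 15 days = April 3, 2025.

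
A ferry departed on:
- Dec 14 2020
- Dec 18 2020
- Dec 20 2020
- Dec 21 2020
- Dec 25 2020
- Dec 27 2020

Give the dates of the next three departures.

Dec 28 2020, Jan 1 2021, Jan 3 2021

The gap pattern 4, 2, 1, 4, 2 repeats every 3 events.
These are the Mondays, Fridays and Sundays of each week.
Next Monday: Dec 28 2020.
Next Friday: Jan 1 2021.
Next Sunday: Jan 3 2021.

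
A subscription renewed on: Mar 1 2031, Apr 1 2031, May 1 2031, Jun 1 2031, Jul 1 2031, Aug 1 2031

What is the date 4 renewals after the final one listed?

Dec 1 2031

Gaps: 31, 30, 31, 30, 31 days — not constant. Every event is on the 1st of the month.
Pattern: the 1st of each month.
September 2031: Sep 1 2031.
Next: October 2031 → Oct 1 2031.
Next: November 2031 → Nov 1 2031.
December 2031: Dec 1 2031.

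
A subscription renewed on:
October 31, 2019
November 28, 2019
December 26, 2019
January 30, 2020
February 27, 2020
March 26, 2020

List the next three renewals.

April 30, 2020; May 28, 2020; June 25, 2020

Every date is a Thursday; gaps 28, 28, 35, 28, 28 days.
Each is the last Thursday of its month (at least one falls on the 29th or later, ruling out '4th Thursday').
Last Thursday of April 2020: April 30, 2020.
May 2020 ends with Thursday May 28, 2020.
Last Thursday of June 2020: June 25, 2020.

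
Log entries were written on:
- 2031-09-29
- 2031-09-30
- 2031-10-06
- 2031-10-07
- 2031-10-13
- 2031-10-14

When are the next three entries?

The gap pattern 1, 6, 1, 6, 1 repeats every 2 events.
These are the Mondays and Tuesdays of each week.
The following Monday is 2031-10-20.
Next Tuesday: 2031-10-21.
The following Monday is 2031-10-27.

2031-10-20, 2031-10-21, 2031-10-27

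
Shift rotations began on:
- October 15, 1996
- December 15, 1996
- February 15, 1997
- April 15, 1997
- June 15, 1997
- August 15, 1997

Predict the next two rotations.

The day-of-month is always 15 (61, 62, 59, 61, 61 days between events).
So this recurs on the 15th of every 2 months.
October 1997: October 15, 1997.
December 1997: December 15, 1997.

October 15, 1997; December 15, 1997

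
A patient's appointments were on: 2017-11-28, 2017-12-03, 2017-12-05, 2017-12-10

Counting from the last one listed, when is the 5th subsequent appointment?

2017-12-26

Every event lands on a Tuesday or Sunday (gaps cycle 5, 2, 5).
So the schedule is: every Tuesday and Sunday.
The following Tuesday is 2017-12-12.
Next Sunday: 2017-12-17.
The following Tuesday is 2017-12-19.
Next Sunday: 2017-12-24.
The following Tuesday is 2017-12-26.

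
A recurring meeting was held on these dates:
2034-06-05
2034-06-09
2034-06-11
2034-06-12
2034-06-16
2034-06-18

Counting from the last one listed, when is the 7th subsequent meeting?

Every event lands on a Monday or Friday or Sunday (gaps cycle 4, 2, 1, 4, 2).
So the schedule is: every Monday, Friday and Sunday.
The following Monday is 2034-06-19.
The following Friday is 2034-06-23.
Next Sunday: 2034-06-25.
The following Monday is 2034-06-26.
Next Friday: 2034-06-30.
The following Sunday is 2034-07-02.
The following Monday is 2034-07-03.

2034-07-03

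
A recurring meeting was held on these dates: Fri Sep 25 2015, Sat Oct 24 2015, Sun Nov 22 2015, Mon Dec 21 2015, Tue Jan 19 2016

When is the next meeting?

The spacing is 29, 29, 29, 29 days — always 29 days.
Tue Jan 19 2016 + 29 days = Wed Feb 17 2016.

Wed Feb 17 2016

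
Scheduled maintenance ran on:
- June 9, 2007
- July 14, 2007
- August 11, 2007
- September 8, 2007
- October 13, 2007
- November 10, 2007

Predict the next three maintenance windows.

December 8, 2007; January 12, 2008; February 9, 2008

All dates are Saturdays, 35, 28, 28, 35, 28 days apart.
Specifically, the 2nd Saturday of each month.
2nd Saturday of December 2007: December 8, 2007.
January 2008 — 2nd Saturday is January 12, 2008.
2nd Saturday of February 2008: February 9, 2008.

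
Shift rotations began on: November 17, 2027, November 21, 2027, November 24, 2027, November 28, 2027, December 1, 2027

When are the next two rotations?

December 5, 2027; December 8, 2027

The gap pattern 4, 3, 4, 3 repeats every 2 events.
These are the Wednesdays and Sundays of each week.
Next Sunday: December 5, 2027.
The following Wednesday is December 8, 2027.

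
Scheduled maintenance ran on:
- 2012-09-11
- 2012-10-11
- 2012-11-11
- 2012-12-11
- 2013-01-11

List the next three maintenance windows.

Each date is the 11th; the gaps (30, 31, 30, 31) track the month lengths.
The rule is the 11th of each month.
February 2013: 2013-02-11.
March 2013: 2013-03-11.
Next: April 2013 → 2013-04-11.

2013-02-11, 2013-03-11, 2013-04-11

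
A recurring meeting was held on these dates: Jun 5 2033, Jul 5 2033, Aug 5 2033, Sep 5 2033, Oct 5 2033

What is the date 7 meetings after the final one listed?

Each date is the 5th; the gaps (30, 31, 31, 30) track the month lengths.
The rule is the 5th of each month.
Next: November 2033 → Nov 5 2033.
Next: December 2033 → Dec 5 2033.
January 2034: Jan 5 2034.
Next: February 2034 → Feb 5 2034.
March 2034: Mar 5 2034.
April 2034: Apr 5 2034.
Next: May 2034 → May 5 2034.

May 5 2034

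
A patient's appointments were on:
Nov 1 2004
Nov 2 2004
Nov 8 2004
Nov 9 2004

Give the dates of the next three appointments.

Gaps: 1, 6, 1 days — not constant, but cyclic with period 2.
The events fall on every Monday and Tuesday.
Next Monday: Nov 15 2004.
Next Tuesday: Nov 16 2004.
Next Monday: Nov 22 2004.

Nov 15 2004, Nov 16 2004, Nov 22 2004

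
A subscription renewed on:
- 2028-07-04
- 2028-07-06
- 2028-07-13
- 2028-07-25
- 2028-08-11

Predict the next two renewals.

2028-09-02, 2028-09-29

Intervals are 2, 7, 12, 17 days — an arithmetic progression with common difference 5.
Next gap: 22 days. 2028-08-11 + 22 days = 2028-09-02.
Next gap: 27 days. 2028-09-02 + 27 days = 2028-09-29.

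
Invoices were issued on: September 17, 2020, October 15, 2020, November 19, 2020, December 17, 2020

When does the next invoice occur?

January 21, 2021

These are Thursdays at 28- or 35-day spacing (28, 35, 28).
The pattern: 3rd Thursday of the month.
3rd Thursday of January 2021: January 21, 2021.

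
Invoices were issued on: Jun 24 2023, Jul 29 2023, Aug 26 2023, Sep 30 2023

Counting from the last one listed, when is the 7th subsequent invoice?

Every date is a Saturday; gaps 35, 28, 35 days.
Each is the last Saturday of its month (at least one falls on the 29th or later, ruling out '4th Saturday').
Last Saturday of October 2023: Oct 28 2023.
November 2023 ends with Saturday Nov 25 2023.
Last Saturday of December 2023: Dec 30 2023.
January 2024 ends with Saturday Jan 27 2024.
Last Saturday of February 2024: Feb 24 2024.
Last Saturday of March 2024: Mar 30 2024.
April 2024 ends with Saturday Apr 27 2024.

Apr 27 2024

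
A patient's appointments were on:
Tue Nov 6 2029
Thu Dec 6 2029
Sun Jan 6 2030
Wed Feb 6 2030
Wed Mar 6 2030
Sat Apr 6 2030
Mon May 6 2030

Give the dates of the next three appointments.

Gaps: 30, 31, 31, 28, 31, 30 days — not constant. Every event is on the 6th of the month.
Pattern: the 6th of each month.
Next: June 2030 → Thu Jun 6 2030.
Next: July 2030 → Sat Jul 6 2030.
August 2030: Tue Aug 6 2030.

Thu Jun 6 2030, Sat Jul 6 2030, Tue Aug 6 2030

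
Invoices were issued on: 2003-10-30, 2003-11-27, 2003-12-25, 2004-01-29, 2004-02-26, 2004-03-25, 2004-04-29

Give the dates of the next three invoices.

These are Thursdays with 28, 28, 35, 28, 28, 35-day gaps.
Each is the final Thursday of its month — 2003-10-30 is past the 28th, so '4th Thursday' doesn't fit.
May 2004 ends with Thursday 2004-05-27.
Last Thursday of June 2004: 2004-06-24.
July 2004 ends with Thursday 2004-07-29.

2004-05-27, 2004-06-24, 2004-07-29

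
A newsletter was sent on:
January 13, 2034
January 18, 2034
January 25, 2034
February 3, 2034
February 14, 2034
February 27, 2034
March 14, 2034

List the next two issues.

Intervals are 5, 7, 9, 11, 13, 15 days — an arithmetic progression with common difference 2.
Next gap: 17 days. March 14, 2034 + 17 days = March 31, 2034.
Next gap: 19 days. March 31, 2034 + 19 days = April 19, 2034.

March 31, 2034; April 19, 2034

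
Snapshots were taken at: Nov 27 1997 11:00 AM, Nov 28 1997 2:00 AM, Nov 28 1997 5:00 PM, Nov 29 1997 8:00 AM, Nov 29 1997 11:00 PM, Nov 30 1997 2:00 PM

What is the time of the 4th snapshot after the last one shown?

Dec 3 1997 2:00 AM

Gaps: 15, 15, 15, 15, 15 hours — each event is 15 hours after the previous one.
Nov 30 1997 2:00 PM + 15 h = Dec 1 1997 5:00 AM.
Dec 1 1997 5:00 AM + 15 h = Dec 1 1997 8:00 PM.
Dec 1 1997 8:00 PM + 15 h = Dec 2 1997 11:00 AM.
Dec 2 1997 11:00 AM + 15 h = Dec 3 1997 2:00 AM.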